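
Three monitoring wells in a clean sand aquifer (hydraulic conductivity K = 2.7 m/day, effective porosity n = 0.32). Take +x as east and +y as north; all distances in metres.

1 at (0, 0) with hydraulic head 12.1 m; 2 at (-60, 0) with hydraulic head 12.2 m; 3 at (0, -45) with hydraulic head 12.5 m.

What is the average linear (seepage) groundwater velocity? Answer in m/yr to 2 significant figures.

28 m/yr

∂h/∂x = (12.2 − 12.1) / (-60 − 0) = -0.001667
∂h/∂y = (12.5 − 12.1) / (-45 − 0) = -0.008889
|∇h| = √(-0.001667² + -0.008889²) = 0.009044
Seepage velocity v = K·i/n = 2.7 × 0.009044 / 0.32 = 0.07631 m/day = 27.87 m/yr.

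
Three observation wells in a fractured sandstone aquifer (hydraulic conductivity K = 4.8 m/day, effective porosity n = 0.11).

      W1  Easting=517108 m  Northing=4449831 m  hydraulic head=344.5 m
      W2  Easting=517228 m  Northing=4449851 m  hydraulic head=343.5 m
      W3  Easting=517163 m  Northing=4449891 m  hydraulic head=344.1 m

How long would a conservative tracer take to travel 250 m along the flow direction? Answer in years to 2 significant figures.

Taking W1 as reference: W2−W1 = (120, 20, -1.0); W3−W1 = (55, 60, -0.4).
Solve a·Δx + b·Δy = Δh: det = 120·60 − 55·20 = 6100.
∂h/∂x = [(-1.0)·60 − (-0.4)·20] / 6100 = -0.008525
∂h/∂y = [120·(-0.4) − 55·(-1.0)] / 6100 = +0.001148
|∇h| = √(-0.008525² + 0.001148²) = 0.008602
Seepage velocity v = K·i/n = 4.8 × 0.008602 / 0.11 = 0.3754 m/day.
t = 250 / 0.3754 = 666 days = 1.82 years.

1.8 years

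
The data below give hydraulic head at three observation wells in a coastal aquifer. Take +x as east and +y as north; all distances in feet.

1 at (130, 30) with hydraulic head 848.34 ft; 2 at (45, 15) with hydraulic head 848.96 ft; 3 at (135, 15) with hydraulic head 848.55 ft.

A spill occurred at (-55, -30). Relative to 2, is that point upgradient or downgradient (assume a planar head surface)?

With h = a·x + b·y + c and 1 as origin, the differences give:
  (-85)·a + (-15)·b = +0.62
  5·a + (-15)·b = +0.21
Eliminate b (×(-15) and ×(-15), subtract): 1350·a = -6.150 → a = ∂h/∂x = -0.004556
Back-substitute: b = ∂h/∂y = -0.01552.
Head at (-55, -30) = 848.34 + (-0.004556)·(-185) + (-0.01552)·(-60) = 850.11 ft.
That is higher than the 848.96 ft at 2, so the point is upgradient.

upgradient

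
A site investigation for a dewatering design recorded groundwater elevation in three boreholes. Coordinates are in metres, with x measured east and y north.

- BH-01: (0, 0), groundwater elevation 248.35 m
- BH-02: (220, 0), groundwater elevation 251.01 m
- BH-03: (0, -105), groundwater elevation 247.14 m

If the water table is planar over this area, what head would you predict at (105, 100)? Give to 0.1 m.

250.8 m

∂h/∂x = (251.01 − 248.35) / (220 − 0) = +0.01209
∂h/∂y = (247.14 − 248.35) / (-105 − 0) = +0.01152
h(105, 100) = 248.35 + (+0.01209)·(105) + (+0.01152)·(100) = 248.35 +1.270 +1.152 = 250.772 m.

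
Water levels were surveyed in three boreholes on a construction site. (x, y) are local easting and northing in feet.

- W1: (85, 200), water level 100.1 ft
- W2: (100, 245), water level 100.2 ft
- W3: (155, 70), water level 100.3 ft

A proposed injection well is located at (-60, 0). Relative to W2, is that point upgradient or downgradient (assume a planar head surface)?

With h = a·x + b·y + c and W1 as origin, the differences give:
  15·a + 45·b = +0.1
  70·a + (-130)·b = +0.2
Eliminate b (×(-130) and ×45, subtract): -5100·a = -22.00 → a = ∂h/∂x = +0.004314
Back-substitute: b = ∂h/∂y = +0.0007843.
Head at (-60, 0) = 100.1 + (+0.004314)·(-145) + (+0.0007843)·(-200) = 99.32 ft.
That is lower than the 100.2 ft at W2, so the point is downgradient.

downgradient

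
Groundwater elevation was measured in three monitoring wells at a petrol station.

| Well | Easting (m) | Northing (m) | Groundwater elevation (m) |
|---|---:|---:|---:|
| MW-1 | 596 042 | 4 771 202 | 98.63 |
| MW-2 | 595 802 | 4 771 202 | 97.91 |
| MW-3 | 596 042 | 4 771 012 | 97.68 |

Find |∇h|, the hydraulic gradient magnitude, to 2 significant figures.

0.0058

∂h/∂x = (97.91 − 98.63) / (595802 − 596042) = +0.003000
∂h/∂y = (97.68 − 98.63) / (4771012 − 4771202) = +0.005000
|∇h| = √(0.003000² + 0.005000²) = 0.005831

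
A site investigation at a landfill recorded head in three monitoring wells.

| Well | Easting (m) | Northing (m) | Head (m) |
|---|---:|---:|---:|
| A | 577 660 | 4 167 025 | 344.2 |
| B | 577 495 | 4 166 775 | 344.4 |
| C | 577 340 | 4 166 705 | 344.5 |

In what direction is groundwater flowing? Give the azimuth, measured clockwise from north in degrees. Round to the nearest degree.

Differences from A: to B (Δx, Δy, Δh) = (-165, -250, +0.2); to C = (-320, -320, +0.3).
Determinant of the coordinate differences = (-165)·(-320) − (-320)·(-250) = -27200.
∂h/∂x = [(+0.2)·(-320) − (+0.3)·(-250)] / -27200 = -0.0004044
∂h/∂y = [(-165)·(+0.3) − (-320)·(+0.2)] / -27200 = -0.0005331
Flow direction (−∇h) has components (+0.0004044 E, +0.0005331 N).
Azimuth = atan2(E, N) = atan2(+0.0004044, +0.0005331) = 37.2° ≈ 037°.

037°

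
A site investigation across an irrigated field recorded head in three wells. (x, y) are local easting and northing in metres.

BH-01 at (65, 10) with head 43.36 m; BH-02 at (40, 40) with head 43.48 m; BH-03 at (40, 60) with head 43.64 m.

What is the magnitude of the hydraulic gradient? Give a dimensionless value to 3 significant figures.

With h = a·x + b·y + c and BH-01 as origin, the differences give:
  (-25)·a + 30·b = +0.12
  (-25)·a + 50·b = +0.28
Eliminate b (×50 and ×30, subtract): -500·a = -2.400 → a = ∂h/∂x = +0.004800
Back-substitute: b = ∂h/∂y = +0.008000.
|∇h| = √(0.004800² + 0.008000²) = 0.00933

0.00933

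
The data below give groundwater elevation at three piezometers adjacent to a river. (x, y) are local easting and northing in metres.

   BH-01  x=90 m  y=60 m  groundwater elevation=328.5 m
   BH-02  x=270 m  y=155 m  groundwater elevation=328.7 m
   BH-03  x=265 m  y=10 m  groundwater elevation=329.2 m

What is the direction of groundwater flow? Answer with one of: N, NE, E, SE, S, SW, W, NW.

NW

With h = a·x + b·y + c and BH-01 as origin, the differences give:
  180·a + 95·b = +0.2
  175·a + (-50)·b = +0.7
Eliminate b (×(-50) and ×95, subtract): -25625·a = -76.50 → a = ∂h/∂x = +0.002985
Back-substitute: b = ∂h/∂y = -0.003551.
Flow = −∇h = (-0.002985 east, +0.003551 north), which points northwest.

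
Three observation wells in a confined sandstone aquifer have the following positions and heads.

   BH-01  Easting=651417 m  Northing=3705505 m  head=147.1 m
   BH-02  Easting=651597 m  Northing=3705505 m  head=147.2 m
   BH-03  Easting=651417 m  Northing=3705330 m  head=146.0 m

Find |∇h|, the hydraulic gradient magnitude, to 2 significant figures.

∂h/∂x = (147.2 − 147.1) / (651597 − 651417) = +0.0005556
∂h/∂y = (146.0 − 147.1) / (3705330 − 3705505) = +0.006286
|∇h| = √(0.0005556² + 0.006286²) = 0.006311

0.0063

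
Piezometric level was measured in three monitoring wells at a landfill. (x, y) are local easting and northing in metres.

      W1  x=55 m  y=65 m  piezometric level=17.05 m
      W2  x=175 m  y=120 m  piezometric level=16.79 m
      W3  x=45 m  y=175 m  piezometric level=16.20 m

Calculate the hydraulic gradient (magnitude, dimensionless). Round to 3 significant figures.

0.00772

With h = a·x + b·y + c and W1 as origin, the differences give:
  120·a + 55·b = -0.26
  (-10)·a + 110·b = -0.85
Eliminate b (×110 and ×55, subtract): 13750·a = 18.150 → a = ∂h/∂x = +0.001320
Back-substitute: b = ∂h/∂y = -0.007607.
|∇h| = √(0.001320² + -0.007607²) = 0.007721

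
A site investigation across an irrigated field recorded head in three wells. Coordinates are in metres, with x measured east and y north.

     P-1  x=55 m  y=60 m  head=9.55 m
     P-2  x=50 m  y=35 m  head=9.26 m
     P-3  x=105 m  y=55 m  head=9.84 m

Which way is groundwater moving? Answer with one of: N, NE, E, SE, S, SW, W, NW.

Taking P-1 as reference: P-2−P-1 = (-5, -25, -0.29); P-3−P-1 = (50, -5, +0.29).
Determinant of the coordinate differences = (-5)·(-5) − 50·(-25) = 1275.
∂h/∂x = [(-0.29)·(-5) − (+0.29)·(-25)] / 1275 = +0.006824
∂h/∂y = [(-5)·(+0.29) − 50·(-0.29)] / 1275 = +0.01024
Flow = −∇h = (-0.006824 east, -0.01024 north), which points southwest.

SW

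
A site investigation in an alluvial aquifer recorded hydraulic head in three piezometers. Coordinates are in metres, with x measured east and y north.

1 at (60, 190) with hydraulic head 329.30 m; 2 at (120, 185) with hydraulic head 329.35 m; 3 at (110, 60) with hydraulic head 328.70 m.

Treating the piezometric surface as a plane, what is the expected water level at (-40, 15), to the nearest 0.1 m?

Three-point gradient (reference 1): Δ to 2 = (60, -5, +0.05), Δ to 3 = (50, -130, -0.60).
∂h/∂x = +0.001258, ∂h/∂y = +0.005099 (det = -7550).
h(-40, 15) = 329.30 + (+0.001258)·(-100) + (+0.005099)·(-175) = 329.30 -0.126 -0.892 = 328.282 m.

328.3 m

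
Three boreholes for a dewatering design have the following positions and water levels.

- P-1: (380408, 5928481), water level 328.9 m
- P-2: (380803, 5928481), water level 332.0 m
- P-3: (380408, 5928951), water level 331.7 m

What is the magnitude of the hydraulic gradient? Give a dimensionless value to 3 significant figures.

0.00985

∂h/∂x = (332.0 − 328.9) / (380803 − 380408) = +0.007848
∂h/∂y = (331.7 − 328.9) / (5928951 − 5928481) = +0.005957
|∇h| = √(0.007848² + 0.005957²) = 0.009853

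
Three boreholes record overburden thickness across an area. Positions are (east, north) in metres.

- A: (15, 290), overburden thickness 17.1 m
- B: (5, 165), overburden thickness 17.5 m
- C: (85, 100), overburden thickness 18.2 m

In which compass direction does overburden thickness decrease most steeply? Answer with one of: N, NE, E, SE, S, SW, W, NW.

With d = a·x + b·y + c and A as origin, the differences give:
  (-10)·a + (-125)·b = +0.4
  70·a + (-190)·b = +1.1
Eliminate b (×(-190) and ×(-125), subtract): 10650·a = 61.50 → a = ∂d/∂x = +0.005775
Back-substitute: b = ∂d/∂y = -0.003662.
Steepest decrease is along −∇f = (-0.005775 E, +0.003662 N) → northwest.

NW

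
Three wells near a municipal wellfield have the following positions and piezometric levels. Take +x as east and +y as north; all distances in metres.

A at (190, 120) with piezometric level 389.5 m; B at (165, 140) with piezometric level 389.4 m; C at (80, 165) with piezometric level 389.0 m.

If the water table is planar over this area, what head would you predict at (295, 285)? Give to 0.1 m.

Differences from A: to B (Δx, Δy, Δh) = (-25, 20, -0.1); to C = (-110, 45, -0.5).
Determinant of the coordinate differences = (-25)·45 − (-110)·20 = 1075.
∂h/∂x = [(-0.1)·45 − (-0.5)·20] / 1075 = +0.005116
∂h/∂y = [(-25)·(-0.5) − (-110)·(-0.1)] / 1075 = +0.001395
h(295, 285) = 389.5 + (+0.005116)·(105) + (+0.001395)·(165) = 389.5 +0.537 +0.230 = 390.267 m.

390.3 m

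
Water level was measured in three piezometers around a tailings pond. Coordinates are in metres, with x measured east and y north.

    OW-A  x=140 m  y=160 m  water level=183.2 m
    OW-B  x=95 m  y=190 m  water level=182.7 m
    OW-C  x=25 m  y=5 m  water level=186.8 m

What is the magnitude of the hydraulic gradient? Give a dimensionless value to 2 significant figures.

Differences from OW-A: to OW-B (Δx, Δy, Δh) = (-45, 30, -0.5); to OW-C = (-115, -155, +3.6).
Determinant of the coordinate differences = (-45)·(-155) − (-115)·30 = 10425.
∂h/∂x = [(-0.5)·(-155) − (+3.6)·30] / 10425 = -0.002926
∂h/∂y = [(-45)·(+3.6) − (-115)·(-0.5)] / 10425 = -0.02106
|∇h| = √(-0.002926² + -0.02106²) = 0.02126

0.021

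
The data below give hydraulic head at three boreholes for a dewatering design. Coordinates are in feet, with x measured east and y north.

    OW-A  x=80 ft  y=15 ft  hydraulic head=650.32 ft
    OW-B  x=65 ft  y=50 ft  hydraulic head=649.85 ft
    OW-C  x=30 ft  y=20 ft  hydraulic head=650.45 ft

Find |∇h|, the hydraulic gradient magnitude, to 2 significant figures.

Three-point gradient (reference OW-A): Δ to OW-B = (-15, 35, -0.47), Δ to OW-C = (-50, 5, +0.13).
∂h/∂x = -0.004119, ∂h/∂y = -0.01519 (det = 1675).
|∇h| = √(-0.004119² + -0.01519²) = 0.01574

0.016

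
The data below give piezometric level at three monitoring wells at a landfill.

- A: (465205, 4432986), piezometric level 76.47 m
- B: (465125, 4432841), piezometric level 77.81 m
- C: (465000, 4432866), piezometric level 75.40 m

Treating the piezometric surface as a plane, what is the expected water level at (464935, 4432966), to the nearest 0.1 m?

With h = a·x + b·y + c and A as origin, the differences give:
  (-80)·a + (-145)·b = +1.34
  (-205)·a + (-120)·b = -1.07
Eliminate b (×(-120) and ×(-145), subtract): -20125·a = -315.950 → a = ∂h/∂x = +0.01570
Back-substitute: b = ∂h/∂y = -0.01790.
h(464935, 4432966) = 76.47 + (+0.01570)·(-270) + (-0.01790)·(-20) = 76.47 -4.239 +0.358 = 72.589 m.

72.6 m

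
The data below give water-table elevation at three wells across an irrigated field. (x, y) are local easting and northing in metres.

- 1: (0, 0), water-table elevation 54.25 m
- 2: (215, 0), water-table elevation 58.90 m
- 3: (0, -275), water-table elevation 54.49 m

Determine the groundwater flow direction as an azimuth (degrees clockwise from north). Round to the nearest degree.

∂h/∂x = (58.90 − 54.25) / (215 − 0) = +0.02163
∂h/∂y = (54.49 − 54.25) / (-275 − 0) = -0.0008727
Flow direction (−∇h) has components (-0.02163 E, +0.0008727 N).
Azimuth = atan2(E, N) = atan2(-0.02163, +0.0008727) = 272.3° ≈ 272°.

272°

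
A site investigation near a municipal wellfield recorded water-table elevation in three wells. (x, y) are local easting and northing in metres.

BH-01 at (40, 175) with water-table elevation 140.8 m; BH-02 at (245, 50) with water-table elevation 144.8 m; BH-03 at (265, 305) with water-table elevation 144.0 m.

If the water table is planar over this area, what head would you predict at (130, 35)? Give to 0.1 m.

Differences from BH-01: to BH-02 (Δx, Δy, Δh) = (205, -125, +4.0); to BH-03 = (225, 130, +3.2).
Determinant of the coordinate differences = 205·130 − 225·(-125) = 54775.
∂h/∂x = [(+4.0)·130 − (+3.2)·(-125)] / 54775 = +0.01680
∂h/∂y = [205·(+3.2) − 225·(+4.0)] / 54775 = -0.004455
h(130, 35) = 140.8 + (+0.01680)·(90) + (-0.004455)·(-140) = 140.8 +1.512 +0.624 = 142.935 m.

142.9 m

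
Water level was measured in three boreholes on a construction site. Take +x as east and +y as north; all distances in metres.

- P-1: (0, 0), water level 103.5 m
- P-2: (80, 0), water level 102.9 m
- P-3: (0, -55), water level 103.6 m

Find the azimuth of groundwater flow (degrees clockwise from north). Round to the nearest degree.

∂h/∂x = (102.9 − 103.5) / (80 − 0) = -0.007500
∂h/∂y = (103.6 − 103.5) / (-55 − 0) = -0.001818
Flow direction (−∇h) has components (+0.007500 E, +0.001818 N).
Azimuth = atan2(E, N) = atan2(+0.007500, +0.001818) = 76.4° ≈ 076°.

076°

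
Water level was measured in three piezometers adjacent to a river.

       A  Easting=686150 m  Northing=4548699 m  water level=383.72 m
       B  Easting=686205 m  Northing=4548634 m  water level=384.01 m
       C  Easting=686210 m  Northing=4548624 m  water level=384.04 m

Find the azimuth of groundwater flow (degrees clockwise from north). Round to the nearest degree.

Taking A as reference: B−A = (55, -65, +0.29); C−A = (60, -75, +0.32).
Solve a·Δx + b·Δy = Δh: det = 55·(-75) − 60·(-65) = -225.
∂h/∂x = [(+0.29)·(-75) − (+0.32)·(-65)] / -225 = +0.004222
∂h/∂y = [55·(+0.32) − 60·(+0.29)] / -225 = -0.0008889
Flow direction (−∇h) has components (-0.004222 E, +0.0008889 N).
Azimuth = atan2(E, N) = atan2(-0.004222, +0.0008889) = 281.9° ≈ 282°.

282°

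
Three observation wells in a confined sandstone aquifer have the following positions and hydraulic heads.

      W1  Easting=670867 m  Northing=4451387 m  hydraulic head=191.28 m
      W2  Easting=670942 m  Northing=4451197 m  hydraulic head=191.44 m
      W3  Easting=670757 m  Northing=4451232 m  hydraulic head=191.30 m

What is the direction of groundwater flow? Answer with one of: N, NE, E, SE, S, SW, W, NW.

NW

Taking W1 as reference: W2−W1 = (75, -190, +0.16); W3−W1 = (-110, -155, +0.02).
Solve a·Δx + b·Δy = Δh: det = 75·(-155) − (-110)·(-190) = -32525.
∂h/∂x = [(+0.16)·(-155) − (+0.02)·(-190)] / -32525 = +0.0006457
∂h/∂y = [75·(+0.02) − (-110)·(+0.16)] / -32525 = -0.0005872
Flow = −∇h = (-0.0006457 east, +0.0005872 north), which points northwest.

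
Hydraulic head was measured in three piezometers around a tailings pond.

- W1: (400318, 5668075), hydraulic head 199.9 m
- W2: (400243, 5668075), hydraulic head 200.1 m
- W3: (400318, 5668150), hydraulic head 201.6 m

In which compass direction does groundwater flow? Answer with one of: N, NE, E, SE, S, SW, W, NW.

S

∂h/∂x = (200.1 − 199.9) / (400243 − 400318) = -0.002667
∂h/∂y = (201.6 − 199.9) / (5668150 − 5668075) = +0.02267
Flow = −∇h = (+0.002667 east, -0.02267 north), which points south.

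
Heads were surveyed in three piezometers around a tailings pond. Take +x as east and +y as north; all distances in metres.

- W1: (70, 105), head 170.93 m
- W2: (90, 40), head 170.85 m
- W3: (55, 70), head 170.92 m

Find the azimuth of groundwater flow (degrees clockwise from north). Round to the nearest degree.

123°

With h = a·x + b·y + c and W1 as origin, the differences give:
  20·a + (-65)·b = -0.08
  (-15)·a + (-35)·b = -0.01
Eliminate b (×(-35) and ×(-65), subtract): -1675·a = 2.150 → a = ∂h/∂x = -0.001284
Back-substitute: b = ∂h/∂y = +0.0008358.
Flow direction (−∇h) has components (+0.001284 E, -0.0008358 N).
Azimuth = atan2(E, N) = atan2(+0.001284, -0.0008358) = 123.1° ≈ 123°.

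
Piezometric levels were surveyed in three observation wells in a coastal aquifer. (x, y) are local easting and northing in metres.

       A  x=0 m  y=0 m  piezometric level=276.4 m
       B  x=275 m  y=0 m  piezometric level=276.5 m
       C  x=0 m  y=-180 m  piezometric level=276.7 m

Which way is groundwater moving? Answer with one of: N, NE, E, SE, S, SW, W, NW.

∂h/∂x = (276.5 − 276.4) / (275 − 0) = +0.0003636
∂h/∂y = (276.7 − 276.4) / (-180 − 0) = -0.001667
Flow = −∇h = (-0.0003636 east, +0.001667 north), which points north.

N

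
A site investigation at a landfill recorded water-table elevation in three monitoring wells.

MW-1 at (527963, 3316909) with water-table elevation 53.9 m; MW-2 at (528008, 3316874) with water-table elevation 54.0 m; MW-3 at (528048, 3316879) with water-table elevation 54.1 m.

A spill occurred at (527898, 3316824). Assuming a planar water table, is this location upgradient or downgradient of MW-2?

downgradient

With h = a·x + b·y + c and MW-1 as origin, the differences give:
  45·a + (-35)·b = +0.1
  85·a + (-30)·b = +0.2
Eliminate b (×(-30) and ×(-35), subtract): 1625·a = 4.00 → a = ∂h/∂x = +0.002462
Back-substitute: b = ∂h/∂y = +0.0003077.
Head at (527898, 3316824) = 53.9 + (+0.002462)·(-65) + (+0.0003077)·(-85) = 53.71 m.
That is lower than the 54.0 m at MW-2, so the point is downgradient.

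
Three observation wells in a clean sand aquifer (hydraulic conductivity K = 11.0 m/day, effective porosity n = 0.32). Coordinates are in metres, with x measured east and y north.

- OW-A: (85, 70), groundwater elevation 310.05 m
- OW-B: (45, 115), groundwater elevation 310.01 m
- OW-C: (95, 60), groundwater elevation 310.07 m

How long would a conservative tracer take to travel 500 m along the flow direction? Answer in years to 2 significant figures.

Taking OW-A as reference: OW-B−OW-A = (-40, 45, -0.04); OW-C−OW-A = (10, -10, +0.02).
Determinant of the coordinate differences = (-40)·(-10) − 10·45 = -50.
∂h/∂x = [(-0.04)·(-10) − (+0.02)·45] / -50 = +0.010000
∂h/∂y = [(-40)·(+0.02) − 10·(-0.04)] / -50 = +0.008000
|∇h| = √(0.010000² + 0.008000²) = 0.01281
Seepage velocity v = K·i/n = 11.0 × 0.01281 / 0.32 = 0.4403 m/day.
t = 500 / 0.4403 = 1136 days = 3.11 years.

3.1 years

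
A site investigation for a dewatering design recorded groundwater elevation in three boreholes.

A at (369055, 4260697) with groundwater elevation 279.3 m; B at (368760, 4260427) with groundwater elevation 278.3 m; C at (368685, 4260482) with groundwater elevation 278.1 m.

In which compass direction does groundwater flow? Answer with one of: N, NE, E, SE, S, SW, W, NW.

W

With h = a·x + b·y + c and A as origin, the differences give:
  (-295)·a + (-270)·b = -1.0
  (-370)·a + (-215)·b = -1.2
Eliminate b (×(-215) and ×(-270), subtract): -36475·a = -109.00 → a = ∂h/∂x = +0.002988
Back-substitute: b = ∂h/∂y = +0.0004387.
Flow = −∇h = (-0.002988 east, -0.0004387 north), which points west.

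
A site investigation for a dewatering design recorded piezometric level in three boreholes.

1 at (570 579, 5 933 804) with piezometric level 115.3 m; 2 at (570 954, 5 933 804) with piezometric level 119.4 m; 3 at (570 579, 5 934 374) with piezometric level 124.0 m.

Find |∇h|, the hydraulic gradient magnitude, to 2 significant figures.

∂h/∂x = (119.4 − 115.3) / (570954 − 570579) = +0.01093
∂h/∂y = (124.0 − 115.3) / (5934374 − 5933804) = +0.01526
|∇h| = √(0.01093² + 0.01526²) = 0.01877

0.019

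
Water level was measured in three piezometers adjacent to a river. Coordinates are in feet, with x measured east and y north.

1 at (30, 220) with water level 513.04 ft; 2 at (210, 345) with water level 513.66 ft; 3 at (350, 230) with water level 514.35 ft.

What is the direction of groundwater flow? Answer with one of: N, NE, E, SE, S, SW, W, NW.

W

Three-point gradient (reference 1): Δ to 2 = (180, 125, +0.62), Δ to 3 = (320, 10, +1.31).
∂h/∂x = +0.004124, ∂h/∂y = -0.0009791 (det = -38200).
Flow = −∇h = (-0.004124 east, +0.0009791 north), which points west.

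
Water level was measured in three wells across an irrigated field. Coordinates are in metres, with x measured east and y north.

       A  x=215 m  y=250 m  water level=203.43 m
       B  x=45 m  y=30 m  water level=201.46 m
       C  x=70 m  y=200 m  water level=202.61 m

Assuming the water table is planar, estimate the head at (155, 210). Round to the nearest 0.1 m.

203.0 m

Taking A as reference: B−A = (-170, -220, -1.97); C−A = (-145, -50, -0.82).
Solve a·Δx + b·Δy = Δh: det = (-170)·(-50) − (-145)·(-220) = -23400.
∂h/∂x = [(-1.97)·(-50) − (-0.82)·(-220)] / -23400 = +0.003500
∂h/∂y = [(-170)·(-0.82) − (-145)·(-1.97)] / -23400 = +0.006250
h(155, 210) = 203.43 + (+0.003500)·(-60) + (+0.006250)·(-40) = 203.43 -0.210 -0.250 = 202.970 m.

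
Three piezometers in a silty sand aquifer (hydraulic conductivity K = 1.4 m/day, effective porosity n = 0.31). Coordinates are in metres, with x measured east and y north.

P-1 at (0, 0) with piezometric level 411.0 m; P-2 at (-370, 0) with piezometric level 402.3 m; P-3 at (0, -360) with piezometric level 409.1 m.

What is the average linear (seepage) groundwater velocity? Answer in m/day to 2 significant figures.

∂h/∂x = (402.3 − 411.0) / (-370 − 0) = +0.02351
∂h/∂y = (409.1 − 411.0) / (-360 − 0) = +0.005278
|∇h| = √(0.02351² + 0.005278²) = 0.0241
Seepage velocity v = K·i/n = 1.4 × 0.0241 / 0.31 = 0.1088 m/day.

0.11 m/day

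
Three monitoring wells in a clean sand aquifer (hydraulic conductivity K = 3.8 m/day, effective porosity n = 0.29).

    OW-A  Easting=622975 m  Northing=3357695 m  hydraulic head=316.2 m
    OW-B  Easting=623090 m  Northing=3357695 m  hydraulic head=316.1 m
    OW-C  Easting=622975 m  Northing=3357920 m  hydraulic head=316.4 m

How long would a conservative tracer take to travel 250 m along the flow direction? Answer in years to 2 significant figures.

∂h/∂x = (316.1 − 316.2) / (623090 − 622975) = -0.0008696
∂h/∂y = (316.4 − 316.2) / (3357920 − 3357695) = +0.0008889
|∇h| = √(-0.0008696² + 0.0008889²) = 0.001244
Seepage velocity v = K·i/n = 3.8 × 0.001244 / 0.29 = 0.0163 m/day.
t = 250 / 0.0163 = 1.534e+04 days = 42 years.

42 years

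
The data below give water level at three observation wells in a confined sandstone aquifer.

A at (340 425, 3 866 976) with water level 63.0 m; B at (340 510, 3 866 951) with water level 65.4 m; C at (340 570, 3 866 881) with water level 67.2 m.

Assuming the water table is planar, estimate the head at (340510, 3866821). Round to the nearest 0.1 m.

65.7 m

Three-point gradient (reference A): Δ to B = (85, -25, +2.4), Δ to C = (145, -95, +4.2).
∂h/∂x = +0.02764, ∂h/∂y = -0.002022 (det = -4450).
h(340510, 3866821) = 63.0 + (+0.02764)·(85) + (-0.002022)·(-155) = 63.0 +2.349 +0.313 = 65.663 m.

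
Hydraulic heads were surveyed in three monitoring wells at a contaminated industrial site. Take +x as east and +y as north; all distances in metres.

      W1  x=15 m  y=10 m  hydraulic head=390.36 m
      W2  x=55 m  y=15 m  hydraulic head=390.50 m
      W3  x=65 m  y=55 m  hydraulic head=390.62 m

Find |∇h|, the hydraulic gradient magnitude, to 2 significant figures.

Taking W1 as reference: W2−W1 = (40, 5, +0.14); W3−W1 = (50, 45, +0.26).
Solve a·Δx + b·Δy = Δh: det = 40·45 − 50·5 = 1550.
∂h/∂x = [(+0.14)·45 − (+0.26)·5] / 1550 = +0.003226
∂h/∂y = [40·(+0.26) − 50·(+0.14)] / 1550 = +0.002194
|∇h| = √(0.003226² + 0.002194²) = 0.003901

0.0039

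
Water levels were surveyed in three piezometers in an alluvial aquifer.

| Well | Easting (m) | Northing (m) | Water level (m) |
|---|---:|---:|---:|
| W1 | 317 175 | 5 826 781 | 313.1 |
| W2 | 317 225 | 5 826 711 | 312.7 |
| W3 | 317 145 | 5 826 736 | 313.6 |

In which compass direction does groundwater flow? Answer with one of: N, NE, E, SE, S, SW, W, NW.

E

With h = a·x + b·y + c and W1 as origin, the differences give:
  50·a + (-70)·b = -0.4
  (-30)·a + (-45)·b = +0.5
Eliminate b (×(-45) and ×(-70), subtract): -4350·a = 53.00 → a = ∂h/∂x = -0.01218
Back-substitute: b = ∂h/∂y = -0.002989.
Flow = −∇h = (+0.01218 east, +0.002989 north), which points east.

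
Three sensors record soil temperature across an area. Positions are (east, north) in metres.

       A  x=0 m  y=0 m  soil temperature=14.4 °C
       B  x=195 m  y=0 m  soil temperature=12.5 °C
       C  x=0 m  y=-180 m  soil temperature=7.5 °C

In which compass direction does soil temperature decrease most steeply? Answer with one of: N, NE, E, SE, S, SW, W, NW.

S

∂T/∂x = (12.5 − 14.4) / (195 − 0) = -0.009744
∂T/∂y = (7.5 − 14.4) / (-180 − 0) = +0.03833
Steepest decrease is along −∇f = (+0.009744 E, -0.03833 N) → south.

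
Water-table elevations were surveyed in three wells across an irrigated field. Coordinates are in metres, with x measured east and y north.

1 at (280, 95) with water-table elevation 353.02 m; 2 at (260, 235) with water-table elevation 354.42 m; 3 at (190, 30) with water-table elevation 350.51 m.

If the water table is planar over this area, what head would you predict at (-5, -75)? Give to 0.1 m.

345.5 m

Taking 1 as reference: 2−1 = (-20, 140, +1.40); 3−1 = (-90, -65, -2.51).
Solve a·Δx + b·Δy = Δh: det = (-20)·(-65) − (-90)·140 = 13900.
∂h/∂x = [(+1.40)·(-65) − (-2.51)·140] / 13900 = +0.01873
∂h/∂y = [(-20)·(-2.51) − (-90)·(+1.40)] / 13900 = +0.01268
h(-5, -75) = 353.02 + (+0.01873)·(-285) + (+0.01268)·(-170) = 353.02 -5.339 -2.155 = 345.526 m.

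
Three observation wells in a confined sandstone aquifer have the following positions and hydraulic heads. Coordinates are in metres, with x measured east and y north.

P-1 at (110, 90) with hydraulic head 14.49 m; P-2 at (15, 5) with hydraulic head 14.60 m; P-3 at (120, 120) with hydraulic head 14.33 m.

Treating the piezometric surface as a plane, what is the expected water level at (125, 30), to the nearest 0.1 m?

15.0 m

Differences from P-1: to P-2 (Δx, Δy, Δh) = (-95, -85, +0.11); to P-3 = (10, 30, -0.16).
Determinant of the coordinate differences = (-95)·30 − 10·(-85) = -2000.
∂h/∂x = [(+0.11)·30 − (-0.16)·(-85)] / -2000 = +0.005150
∂h/∂y = [(-95)·(-0.16) − 10·(+0.11)] / -2000 = -0.007050
h(125, 30) = 14.49 + (+0.005150)·(15) + (-0.007050)·(-60) = 14.49 +0.077 +0.423 = 14.990 m.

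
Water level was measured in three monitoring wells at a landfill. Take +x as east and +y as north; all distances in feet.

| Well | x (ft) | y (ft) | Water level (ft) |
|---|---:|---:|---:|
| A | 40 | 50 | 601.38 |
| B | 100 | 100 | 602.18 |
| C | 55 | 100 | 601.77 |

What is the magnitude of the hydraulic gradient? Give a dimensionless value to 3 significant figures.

0.0104

Three-point gradient (reference A): Δ to B = (60, 50, +0.80), Δ to C = (15, 50, +0.39).
∂h/∂x = +0.009111, ∂h/∂y = +0.005067 (det = 2250).
|∇h| = √(0.009111² + 0.005067²) = 0.01043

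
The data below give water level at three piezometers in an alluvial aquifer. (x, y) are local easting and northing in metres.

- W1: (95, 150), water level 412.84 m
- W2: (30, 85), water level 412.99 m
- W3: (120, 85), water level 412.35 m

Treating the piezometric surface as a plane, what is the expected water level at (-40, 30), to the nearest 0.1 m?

413.2 m

Taking W1 as reference: W2−W1 = (-65, -65, +0.15); W3−W1 = (25, -65, -0.49).
Solve a·Δx + b·Δy = Δh: det = (-65)·(-65) − 25·(-65) = 5850.
∂h/∂x = [(+0.15)·(-65) − (-0.49)·(-65)] / 5850 = -0.007111
∂h/∂y = [(-65)·(-0.49) − 25·(+0.15)] / 5850 = +0.004803
h(-40, 30) = 412.84 + (-0.007111)·(-135) + (+0.004803)·(-120) = 412.84 +0.960 -0.576 = 413.224 m.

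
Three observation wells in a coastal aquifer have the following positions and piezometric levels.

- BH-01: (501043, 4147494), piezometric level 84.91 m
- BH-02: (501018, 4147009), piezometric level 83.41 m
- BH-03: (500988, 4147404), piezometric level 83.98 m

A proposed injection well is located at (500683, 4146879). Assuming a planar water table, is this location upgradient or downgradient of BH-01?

With h = a·x + b·y + c and BH-01 as origin, the differences give:
  (-25)·a + (-485)·b = -1.50
  (-55)·a + (-90)·b = -0.93
Eliminate b (×(-90) and ×(-485), subtract): -24425·a = -316.050 → a = ∂h/∂x = +0.01294
Back-substitute: b = ∂h/∂y = +0.002426.
Head at (500683, 4146879) = 84.91 + (+0.01294)·(-360) + (+0.002426)·(-615) = 78.76 m.
That is lower than the 84.91 m at BH-01, so the point is downgradient.

downgradient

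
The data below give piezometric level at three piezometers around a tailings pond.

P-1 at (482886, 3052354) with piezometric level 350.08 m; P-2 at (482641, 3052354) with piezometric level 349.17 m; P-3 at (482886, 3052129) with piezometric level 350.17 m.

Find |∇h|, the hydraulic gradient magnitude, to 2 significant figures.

0.0037

∂h/∂x = (349.17 − 350.08) / (482641 − 482886) = +0.003714
∂h/∂y = (350.17 − 350.08) / (3052129 − 3052354) = -0.0004000
|∇h| = √(0.003714² + -0.0004000²) = 0.003735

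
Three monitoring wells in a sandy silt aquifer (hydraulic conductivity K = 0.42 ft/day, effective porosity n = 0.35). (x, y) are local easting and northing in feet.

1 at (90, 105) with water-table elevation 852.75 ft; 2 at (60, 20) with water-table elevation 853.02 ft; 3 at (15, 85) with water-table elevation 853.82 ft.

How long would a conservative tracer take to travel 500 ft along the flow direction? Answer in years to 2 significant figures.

Taking 1 as reference: 2−1 = (-30, -85, +0.27); 3−1 = (-75, -20, +1.07).
Determinant of the coordinate differences = (-30)·(-20) − (-75)·(-85) = -5775.
∂h/∂x = [(+0.27)·(-20) − (+1.07)·(-85)] / -5775 = -0.01481
∂h/∂y = [(-30)·(+1.07) − (-75)·(+0.27)] / -5775 = +0.002052
|∇h| = √(-0.01481² + 0.002052²) = 0.01495
Seepage velocity v = K·i/n = 0.42 × 0.01495 / 0.35 = 0.01794 ft/day.
t = 500 / 0.01794 = 2.787e+04 days = 76.3 years.

76 years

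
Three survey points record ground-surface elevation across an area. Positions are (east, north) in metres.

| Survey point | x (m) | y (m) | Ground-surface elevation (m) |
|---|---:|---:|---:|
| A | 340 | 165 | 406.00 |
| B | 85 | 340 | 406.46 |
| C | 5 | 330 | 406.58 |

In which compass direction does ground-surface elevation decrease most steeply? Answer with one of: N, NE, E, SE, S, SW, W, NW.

E

Taking A as reference: B−A = (-255, 175, +0.46); C−A = (-335, 165, +0.58).
Solve a·Δx + b·Δy = Δz: det = (-255)·165 − (-335)·175 = 16550.
∂z/∂x = [(+0.46)·165 − (+0.58)·175] / 16550 = -0.001547
∂z/∂y = [(-255)·(+0.58) − (-335)·(+0.46)] / 16550 = +0.0003746
Steepest decrease is along −∇f = (+0.001547 E, -0.0003746 N) → east.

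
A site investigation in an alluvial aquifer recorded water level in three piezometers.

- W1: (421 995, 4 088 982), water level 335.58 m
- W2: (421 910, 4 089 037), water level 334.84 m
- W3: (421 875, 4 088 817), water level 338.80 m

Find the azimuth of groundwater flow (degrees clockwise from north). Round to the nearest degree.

009°

Differences from W1: to W2 (Δx, Δy, Δh) = (-85, 55, -0.74); to W3 = (-120, -165, +3.22).
Determinant of the coordinate differences = (-85)·(-165) − (-120)·55 = 20625.
∂h/∂x = [(-0.74)·(-165) − (+3.22)·55] / 20625 = -0.002667
∂h/∂y = [(-85)·(+3.22) − (-120)·(-0.74)] / 20625 = -0.01758
Flow direction (−∇h) has components (+0.002667 E, +0.01758 N).
Azimuth = atan2(E, N) = atan2(+0.002667, +0.01758) = 8.6° ≈ 009°.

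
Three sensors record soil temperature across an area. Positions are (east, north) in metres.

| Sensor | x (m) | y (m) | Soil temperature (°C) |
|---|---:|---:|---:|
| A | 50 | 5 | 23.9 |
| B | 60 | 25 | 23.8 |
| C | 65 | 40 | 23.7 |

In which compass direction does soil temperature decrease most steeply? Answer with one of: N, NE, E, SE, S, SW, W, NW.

Differences from A: to B (Δx, Δy, Δh) = (10, 20, -0.1); to C = (15, 35, -0.2).
Solve a·Δx + b·Δy = ΔT: det = 10·35 − 15·20 = 50.
∂T/∂x = [(-0.1)·35 − (-0.2)·20] / 50 = +0.01000
∂T/∂y = [10·(-0.2) − 15·(-0.1)] / 50 = -0.01000
Steepest decrease is along −∇f = (-0.01000 E, +0.01000 N) → northwest.

NW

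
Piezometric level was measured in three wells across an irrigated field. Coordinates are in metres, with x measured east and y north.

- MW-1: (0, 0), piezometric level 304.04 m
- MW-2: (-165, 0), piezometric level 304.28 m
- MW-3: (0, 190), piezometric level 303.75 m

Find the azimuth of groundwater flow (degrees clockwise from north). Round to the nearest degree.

044°

∂h/∂x = (304.28 − 304.04) / (-165 − 0) = -0.001455
∂h/∂y = (303.75 − 304.04) / (190 − 0) = -0.001526
Flow direction (−∇h) has components (+0.001455 E, +0.001526 N).
Azimuth = atan2(E, N) = atan2(+0.001455, +0.001526) = 43.6° ≈ 044°.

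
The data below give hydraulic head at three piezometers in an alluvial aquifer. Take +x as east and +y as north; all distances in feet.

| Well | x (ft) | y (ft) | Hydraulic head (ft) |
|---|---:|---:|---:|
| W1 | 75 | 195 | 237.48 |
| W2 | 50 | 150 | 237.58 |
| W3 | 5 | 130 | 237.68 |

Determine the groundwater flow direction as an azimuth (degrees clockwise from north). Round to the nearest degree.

With h = a·x + b·y + c and W1 as origin, the differences give:
  (-25)·a + (-45)·b = +0.10
  (-70)·a + (-65)·b = +0.20
Eliminate b (×(-65) and ×(-45), subtract): -1525·a = 2.500 → a = ∂h/∂x = -0.001639
Back-substitute: b = ∂h/∂y = -0.001311.
Flow direction (−∇h) has components (+0.001639 E, +0.001311 N).
Azimuth = atan2(E, N) = atan2(+0.001639, +0.001311) = 51.3° ≈ 051°.

051°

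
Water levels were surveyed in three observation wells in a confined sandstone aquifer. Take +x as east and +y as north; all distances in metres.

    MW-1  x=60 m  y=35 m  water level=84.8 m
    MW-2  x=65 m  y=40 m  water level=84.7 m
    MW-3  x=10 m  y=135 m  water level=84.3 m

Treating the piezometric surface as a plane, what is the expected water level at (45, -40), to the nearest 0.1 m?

Differences from MW-1: to MW-2 (Δx, Δy, Δh) = (5, 5, -0.1); to MW-3 = (-50, 100, -0.5).
Determinant of the coordinate differences = 5·100 − (-50)·5 = 750.
∂h/∂x = [(-0.1)·100 − (-0.5)·5] / 750 = -0.010000
∂h/∂y = [5·(-0.5) − (-50)·(-0.1)] / 750 = -0.010000
h(45, -40) = 84.8 + (-0.010000)·(-15) + (-0.010000)·(-75) = 84.8 +0.150 +0.750 = 85.700 m.

85.7 m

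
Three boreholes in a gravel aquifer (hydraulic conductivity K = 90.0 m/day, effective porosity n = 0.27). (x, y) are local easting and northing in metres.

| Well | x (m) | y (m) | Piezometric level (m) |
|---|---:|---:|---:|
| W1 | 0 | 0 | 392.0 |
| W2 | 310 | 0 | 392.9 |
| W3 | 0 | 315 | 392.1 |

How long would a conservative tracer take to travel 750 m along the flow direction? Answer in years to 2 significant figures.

∂h/∂x = (392.9 − 392.0) / (310 − 0) = +0.002903
∂h/∂y = (392.1 − 392.0) / (315 − 0) = +0.0003175
|∇h| = √(0.002903² + 0.0003175²) = 0.00292
Seepage velocity v = K·i/n = 90.0 × 0.00292 / 0.27 = 0.9733 m/day.
t = 750 / 0.9733 = 770.6 days = 2.11 years.

2.1 years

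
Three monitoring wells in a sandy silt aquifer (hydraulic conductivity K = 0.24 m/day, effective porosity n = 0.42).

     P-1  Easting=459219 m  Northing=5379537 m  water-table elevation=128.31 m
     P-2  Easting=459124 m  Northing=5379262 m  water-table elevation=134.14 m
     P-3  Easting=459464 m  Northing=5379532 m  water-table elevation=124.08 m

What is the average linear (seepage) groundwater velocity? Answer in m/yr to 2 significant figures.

Three-point gradient (reference P-1): Δ to P-2 = (-95, -275, +5.83), Δ to P-3 = (245, -5, -4.23).
∂h/∂x = -0.01757, ∂h/∂y = -0.01513 (det = 67850).
|∇h| = √(-0.01757² + -0.01513²) = 0.02319
Seepage velocity v = K·i/n = 0.24 × 0.02319 / 0.42 = 0.01325 m/day = 4.84 m/yr.

4.8 m/yr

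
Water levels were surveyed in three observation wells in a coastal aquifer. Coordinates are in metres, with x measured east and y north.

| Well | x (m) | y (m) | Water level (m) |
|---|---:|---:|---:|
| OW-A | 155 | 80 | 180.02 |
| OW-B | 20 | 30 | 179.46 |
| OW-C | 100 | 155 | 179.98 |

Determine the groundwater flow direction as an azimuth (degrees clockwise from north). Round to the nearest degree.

240°

Differences from OW-A: to OW-B (Δx, Δy, Δh) = (-135, -50, -0.56); to OW-C = (-55, 75, -0.04).
Determinant of the coordinate differences = (-135)·75 − (-55)·(-50) = -12875.
∂h/∂x = [(-0.56)·75 − (-0.04)·(-50)] / -12875 = +0.003417
∂h/∂y = [(-135)·(-0.04) − (-55)·(-0.56)] / -12875 = +0.001973
Flow direction (−∇h) has components (-0.003417 E, -0.001973 N).
Azimuth = atan2(E, N) = atan2(-0.003417, -0.001973) = 240.0° ≈ 240°.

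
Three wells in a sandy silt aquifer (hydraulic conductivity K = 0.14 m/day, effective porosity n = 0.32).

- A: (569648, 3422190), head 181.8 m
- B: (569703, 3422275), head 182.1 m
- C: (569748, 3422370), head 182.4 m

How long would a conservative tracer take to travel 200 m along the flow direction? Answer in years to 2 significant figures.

Taking A as reference: B−A = (55, 85, +0.3); C−A = (100, 180, +0.6).
Solve a·Δx + b·Δy = Δh: det = 55·180 − 100·85 = 1400.
∂h/∂x = [(+0.3)·180 − (+0.6)·85] / 1400 = +0.002143
∂h/∂y = [55·(+0.6) − 100·(+0.3)] / 1400 = +0.002143
|∇h| = √(0.002143² + 0.002143²) = 0.003031
Seepage velocity v = K·i/n = 0.14 × 0.003031 / 0.32 = 0.001326 m/day.
t = 200 / 0.001326 = 1.508e+05 days = 413 years.

410 years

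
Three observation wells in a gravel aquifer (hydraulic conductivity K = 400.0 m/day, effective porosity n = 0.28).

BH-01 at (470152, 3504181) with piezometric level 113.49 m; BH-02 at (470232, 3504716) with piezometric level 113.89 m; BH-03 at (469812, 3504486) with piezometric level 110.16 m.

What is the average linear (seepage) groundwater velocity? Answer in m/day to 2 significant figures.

Differences from BH-01: to BH-02 (Δx, Δy, Δh) = (80, 535, +0.40); to BH-03 = (-340, 305, -3.33).
Solve a·Δx + b·Δy = Δh: det = 80·305 − (-340)·535 = 206300.
∂h/∂x = [(+0.40)·305 − (-3.33)·535] / 206300 = +0.009227
∂h/∂y = [80·(-3.33) − (-340)·(+0.40)] / 206300 = -0.0006321
|∇h| = √(0.009227² + -0.0006321²) = 0.009249
Seepage velocity v = K·i/n = 400.0 × 0.009249 / 0.28 = 13.21 m/day.

13 m/day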